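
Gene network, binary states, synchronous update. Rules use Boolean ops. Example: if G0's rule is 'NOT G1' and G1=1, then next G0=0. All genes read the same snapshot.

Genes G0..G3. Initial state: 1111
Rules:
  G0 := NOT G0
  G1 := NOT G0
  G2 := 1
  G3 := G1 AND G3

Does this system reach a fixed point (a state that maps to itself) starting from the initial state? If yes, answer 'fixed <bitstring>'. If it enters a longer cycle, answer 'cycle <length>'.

Step 0: 1111
Step 1: G0=NOT G0=NOT 1=0 G1=NOT G0=NOT 1=0 G2=1(const) G3=G1&G3=1&1=1 -> 0011
Step 2: G0=NOT G0=NOT 0=1 G1=NOT G0=NOT 0=1 G2=1(const) G3=G1&G3=0&1=0 -> 1110
Step 3: G0=NOT G0=NOT 1=0 G1=NOT G0=NOT 1=0 G2=1(const) G3=G1&G3=1&0=0 -> 0010
Step 4: G0=NOT G0=NOT 0=1 G1=NOT G0=NOT 0=1 G2=1(const) G3=G1&G3=0&0=0 -> 1110
Cycle of length 2 starting at step 2 -> no fixed point

Answer: cycle 2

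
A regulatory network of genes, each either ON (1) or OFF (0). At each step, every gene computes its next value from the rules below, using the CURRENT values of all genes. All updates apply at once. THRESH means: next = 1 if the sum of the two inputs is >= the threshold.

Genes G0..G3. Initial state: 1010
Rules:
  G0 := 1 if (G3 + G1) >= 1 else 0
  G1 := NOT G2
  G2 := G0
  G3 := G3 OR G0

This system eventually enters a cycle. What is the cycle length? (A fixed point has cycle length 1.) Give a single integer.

Answer: 1

Derivation:
Step 0: 1010
Step 1: G0=(0+0>=1)=0 G1=NOT G2=NOT 1=0 G2=G0=1 G3=G3|G0=0|1=1 -> 0011
Step 2: G0=(1+0>=1)=1 G1=NOT G2=NOT 1=0 G2=G0=0 G3=G3|G0=1|0=1 -> 1001
Step 3: G0=(1+0>=1)=1 G1=NOT G2=NOT 0=1 G2=G0=1 G3=G3|G0=1|1=1 -> 1111
Step 4: G0=(1+1>=1)=1 G1=NOT G2=NOT 1=0 G2=G0=1 G3=G3|G0=1|1=1 -> 1011
Step 5: G0=(1+0>=1)=1 G1=NOT G2=NOT 1=0 G2=G0=1 G3=G3|G0=1|1=1 -> 1011
State from step 5 equals state from step 4 -> cycle length 1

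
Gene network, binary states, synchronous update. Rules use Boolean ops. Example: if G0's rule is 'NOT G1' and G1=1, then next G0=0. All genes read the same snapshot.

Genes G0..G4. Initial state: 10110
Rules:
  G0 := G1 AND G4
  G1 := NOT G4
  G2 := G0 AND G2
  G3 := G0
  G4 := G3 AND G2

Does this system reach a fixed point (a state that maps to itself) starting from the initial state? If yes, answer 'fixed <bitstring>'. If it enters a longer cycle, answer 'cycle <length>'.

Step 0: 10110
Step 1: G0=G1&G4=0&0=0 G1=NOT G4=NOT 0=1 G2=G0&G2=1&1=1 G3=G0=1 G4=G3&G2=1&1=1 -> 01111
Step 2: G0=G1&G4=1&1=1 G1=NOT G4=NOT 1=0 G2=G0&G2=0&1=0 G3=G0=0 G4=G3&G2=1&1=1 -> 10001
Step 3: G0=G1&G4=0&1=0 G1=NOT G4=NOT 1=0 G2=G0&G2=1&0=0 G3=G0=1 G4=G3&G2=0&0=0 -> 00010
Step 4: G0=G1&G4=0&0=0 G1=NOT G4=NOT 0=1 G2=G0&G2=0&0=0 G3=G0=0 G4=G3&G2=1&0=0 -> 01000
Step 5: G0=G1&G4=1&0=0 G1=NOT G4=NOT 0=1 G2=G0&G2=0&0=0 G3=G0=0 G4=G3&G2=0&0=0 -> 01000
Fixed point reached at step 4: 01000

Answer: fixed 01000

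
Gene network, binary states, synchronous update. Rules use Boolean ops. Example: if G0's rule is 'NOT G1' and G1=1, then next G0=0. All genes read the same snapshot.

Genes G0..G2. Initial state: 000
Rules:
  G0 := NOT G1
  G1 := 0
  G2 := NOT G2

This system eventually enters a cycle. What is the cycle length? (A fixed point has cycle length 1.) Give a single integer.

Answer: 2

Derivation:
Step 0: 000
Step 1: G0=NOT G1=NOT 0=1 G1=0(const) G2=NOT G2=NOT 0=1 -> 101
Step 2: G0=NOT G1=NOT 0=1 G1=0(const) G2=NOT G2=NOT 1=0 -> 100
Step 3: G0=NOT G1=NOT 0=1 G1=0(const) G2=NOT G2=NOT 0=1 -> 101
State from step 3 equals state from step 1 -> cycle length 2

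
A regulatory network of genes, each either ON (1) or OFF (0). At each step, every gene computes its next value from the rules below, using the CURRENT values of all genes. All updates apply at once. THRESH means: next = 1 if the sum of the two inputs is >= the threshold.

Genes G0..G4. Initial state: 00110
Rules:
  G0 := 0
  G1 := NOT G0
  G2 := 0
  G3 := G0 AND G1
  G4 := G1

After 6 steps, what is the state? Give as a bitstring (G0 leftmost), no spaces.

Step 1: G0=0(const) G1=NOT G0=NOT 0=1 G2=0(const) G3=G0&G1=0&0=0 G4=G1=0 -> 01000
Step 2: G0=0(const) G1=NOT G0=NOT 0=1 G2=0(const) G3=G0&G1=0&1=0 G4=G1=1 -> 01001
Step 3: G0=0(const) G1=NOT G0=NOT 0=1 G2=0(const) G3=G0&G1=0&1=0 G4=G1=1 -> 01001
Step 4: G0=0(const) G1=NOT G0=NOT 0=1 G2=0(const) G3=G0&G1=0&1=0 G4=G1=1 -> 01001
Step 5: G0=0(const) G1=NOT G0=NOT 0=1 G2=0(const) G3=G0&G1=0&1=0 G4=G1=1 -> 01001
Step 6: G0=0(const) G1=NOT G0=NOT 0=1 G2=0(const) G3=G0&G1=0&1=0 G4=G1=1 -> 01001

01001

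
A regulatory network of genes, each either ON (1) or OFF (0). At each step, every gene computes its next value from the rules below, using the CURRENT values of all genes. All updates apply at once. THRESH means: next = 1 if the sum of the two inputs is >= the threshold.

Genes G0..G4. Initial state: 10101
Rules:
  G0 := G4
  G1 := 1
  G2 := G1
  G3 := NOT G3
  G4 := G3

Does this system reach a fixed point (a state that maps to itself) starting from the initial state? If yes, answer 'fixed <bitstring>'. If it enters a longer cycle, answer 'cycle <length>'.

Step 0: 10101
Step 1: G0=G4=1 G1=1(const) G2=G1=0 G3=NOT G3=NOT 0=1 G4=G3=0 -> 11010
Step 2: G0=G4=0 G1=1(const) G2=G1=1 G3=NOT G3=NOT 1=0 G4=G3=1 -> 01101
Step 3: G0=G4=1 G1=1(const) G2=G1=1 G3=NOT G3=NOT 0=1 G4=G3=0 -> 11110
Step 4: G0=G4=0 G1=1(const) G2=G1=1 G3=NOT G3=NOT 1=0 G4=G3=1 -> 01101
Cycle of length 2 starting at step 2 -> no fixed point

Answer: cycle 2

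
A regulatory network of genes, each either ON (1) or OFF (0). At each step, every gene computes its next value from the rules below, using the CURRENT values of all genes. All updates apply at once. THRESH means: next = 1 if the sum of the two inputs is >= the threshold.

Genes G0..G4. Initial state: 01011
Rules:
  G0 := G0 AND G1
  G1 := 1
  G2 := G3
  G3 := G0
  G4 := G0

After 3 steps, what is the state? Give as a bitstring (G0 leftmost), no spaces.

Step 1: G0=G0&G1=0&1=0 G1=1(const) G2=G3=1 G3=G0=0 G4=G0=0 -> 01100
Step 2: G0=G0&G1=0&1=0 G1=1(const) G2=G3=0 G3=G0=0 G4=G0=0 -> 01000
Step 3: G0=G0&G1=0&1=0 G1=1(const) G2=G3=0 G3=G0=0 G4=G0=0 -> 01000

01000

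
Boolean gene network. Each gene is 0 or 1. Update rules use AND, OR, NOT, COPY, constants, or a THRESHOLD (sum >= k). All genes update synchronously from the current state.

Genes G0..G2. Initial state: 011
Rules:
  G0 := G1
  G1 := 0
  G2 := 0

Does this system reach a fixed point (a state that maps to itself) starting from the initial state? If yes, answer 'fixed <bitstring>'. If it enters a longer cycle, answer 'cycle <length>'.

Step 0: 011
Step 1: G0=G1=1 G1=0(const) G2=0(const) -> 100
Step 2: G0=G1=0 G1=0(const) G2=0(const) -> 000
Step 3: G0=G1=0 G1=0(const) G2=0(const) -> 000
Fixed point reached at step 2: 000

Answer: fixed 000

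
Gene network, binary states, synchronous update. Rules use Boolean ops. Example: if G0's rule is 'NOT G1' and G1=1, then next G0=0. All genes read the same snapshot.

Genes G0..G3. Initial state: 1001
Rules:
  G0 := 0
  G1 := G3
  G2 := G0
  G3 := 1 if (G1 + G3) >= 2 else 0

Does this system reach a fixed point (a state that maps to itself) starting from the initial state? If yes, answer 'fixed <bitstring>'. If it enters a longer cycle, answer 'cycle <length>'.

Answer: fixed 0000

Derivation:
Step 0: 1001
Step 1: G0=0(const) G1=G3=1 G2=G0=1 G3=(0+1>=2)=0 -> 0110
Step 2: G0=0(const) G1=G3=0 G2=G0=0 G3=(1+0>=2)=0 -> 0000
Step 3: G0=0(const) G1=G3=0 G2=G0=0 G3=(0+0>=2)=0 -> 0000
Fixed point reached at step 2: 0000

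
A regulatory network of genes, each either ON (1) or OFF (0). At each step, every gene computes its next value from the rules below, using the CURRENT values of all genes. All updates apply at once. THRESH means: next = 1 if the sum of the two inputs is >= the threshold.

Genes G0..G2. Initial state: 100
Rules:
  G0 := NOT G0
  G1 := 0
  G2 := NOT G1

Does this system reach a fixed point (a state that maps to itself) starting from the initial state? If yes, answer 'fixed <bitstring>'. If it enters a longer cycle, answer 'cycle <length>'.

Step 0: 100
Step 1: G0=NOT G0=NOT 1=0 G1=0(const) G2=NOT G1=NOT 0=1 -> 001
Step 2: G0=NOT G0=NOT 0=1 G1=0(const) G2=NOT G1=NOT 0=1 -> 101
Step 3: G0=NOT G0=NOT 1=0 G1=0(const) G2=NOT G1=NOT 0=1 -> 001
Cycle of length 2 starting at step 1 -> no fixed point

Answer: cycle 2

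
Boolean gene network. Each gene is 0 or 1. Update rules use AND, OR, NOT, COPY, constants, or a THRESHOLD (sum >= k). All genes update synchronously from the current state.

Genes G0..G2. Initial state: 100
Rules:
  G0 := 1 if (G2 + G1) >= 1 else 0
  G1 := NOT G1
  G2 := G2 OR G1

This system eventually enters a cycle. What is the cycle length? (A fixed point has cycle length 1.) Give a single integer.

Step 0: 100
Step 1: G0=(0+0>=1)=0 G1=NOT G1=NOT 0=1 G2=G2|G1=0|0=0 -> 010
Step 2: G0=(0+1>=1)=1 G1=NOT G1=NOT 1=0 G2=G2|G1=0|1=1 -> 101
Step 3: G0=(1+0>=1)=1 G1=NOT G1=NOT 0=1 G2=G2|G1=1|0=1 -> 111
Step 4: G0=(1+1>=1)=1 G1=NOT G1=NOT 1=0 G2=G2|G1=1|1=1 -> 101
State from step 4 equals state from step 2 -> cycle length 2

Answer: 2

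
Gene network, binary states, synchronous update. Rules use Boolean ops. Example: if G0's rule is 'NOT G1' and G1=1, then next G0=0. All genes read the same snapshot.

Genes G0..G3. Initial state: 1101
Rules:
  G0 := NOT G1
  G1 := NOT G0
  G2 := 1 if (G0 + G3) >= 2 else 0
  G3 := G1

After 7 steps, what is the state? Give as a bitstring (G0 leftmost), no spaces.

Step 1: G0=NOT G1=NOT 1=0 G1=NOT G0=NOT 1=0 G2=(1+1>=2)=1 G3=G1=1 -> 0011
Step 2: G0=NOT G1=NOT 0=1 G1=NOT G0=NOT 0=1 G2=(0+1>=2)=0 G3=G1=0 -> 1100
Step 3: G0=NOT G1=NOT 1=0 G1=NOT G0=NOT 1=0 G2=(1+0>=2)=0 G3=G1=1 -> 0001
Step 4: G0=NOT G1=NOT 0=1 G1=NOT G0=NOT 0=1 G2=(0+1>=2)=0 G3=G1=0 -> 1100
Step 5: G0=NOT G1=NOT 1=0 G1=NOT G0=NOT 1=0 G2=(1+0>=2)=0 G3=G1=1 -> 0001
Step 6: G0=NOT G1=NOT 0=1 G1=NOT G0=NOT 0=1 G2=(0+1>=2)=0 G3=G1=0 -> 1100
Step 7: G0=NOT G1=NOT 1=0 G1=NOT G0=NOT 1=0 G2=(1+0>=2)=0 G3=G1=1 -> 0001

0001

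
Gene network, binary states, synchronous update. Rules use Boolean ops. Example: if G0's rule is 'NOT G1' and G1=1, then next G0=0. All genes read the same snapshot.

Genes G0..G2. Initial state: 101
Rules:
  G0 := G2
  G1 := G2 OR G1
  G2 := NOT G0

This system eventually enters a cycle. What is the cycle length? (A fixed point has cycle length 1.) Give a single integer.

Answer: 4

Derivation:
Step 0: 101
Step 1: G0=G2=1 G1=G2|G1=1|0=1 G2=NOT G0=NOT 1=0 -> 110
Step 2: G0=G2=0 G1=G2|G1=0|1=1 G2=NOT G0=NOT 1=0 -> 010
Step 3: G0=G2=0 G1=G2|G1=0|1=1 G2=NOT G0=NOT 0=1 -> 011
Step 4: G0=G2=1 G1=G2|G1=1|1=1 G2=NOT G0=NOT 0=1 -> 111
Step 5: G0=G2=1 G1=G2|G1=1|1=1 G2=NOT G0=NOT 1=0 -> 110
State from step 5 equals state from step 1 -> cycle length 4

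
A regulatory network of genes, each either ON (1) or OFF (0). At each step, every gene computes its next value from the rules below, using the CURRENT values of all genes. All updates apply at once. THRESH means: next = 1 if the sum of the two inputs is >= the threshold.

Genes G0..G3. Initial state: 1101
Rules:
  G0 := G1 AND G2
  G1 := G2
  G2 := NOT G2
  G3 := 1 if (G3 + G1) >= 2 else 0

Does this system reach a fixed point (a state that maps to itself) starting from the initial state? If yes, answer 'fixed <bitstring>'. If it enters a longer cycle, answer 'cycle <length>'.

Step 0: 1101
Step 1: G0=G1&G2=1&0=0 G1=G2=0 G2=NOT G2=NOT 0=1 G3=(1+1>=2)=1 -> 0011
Step 2: G0=G1&G2=0&1=0 G1=G2=1 G2=NOT G2=NOT 1=0 G3=(1+0>=2)=0 -> 0100
Step 3: G0=G1&G2=1&0=0 G1=G2=0 G2=NOT G2=NOT 0=1 G3=(0+1>=2)=0 -> 0010
Step 4: G0=G1&G2=0&1=0 G1=G2=1 G2=NOT G2=NOT 1=0 G3=(0+0>=2)=0 -> 0100
Cycle of length 2 starting at step 2 -> no fixed point

Answer: cycle 2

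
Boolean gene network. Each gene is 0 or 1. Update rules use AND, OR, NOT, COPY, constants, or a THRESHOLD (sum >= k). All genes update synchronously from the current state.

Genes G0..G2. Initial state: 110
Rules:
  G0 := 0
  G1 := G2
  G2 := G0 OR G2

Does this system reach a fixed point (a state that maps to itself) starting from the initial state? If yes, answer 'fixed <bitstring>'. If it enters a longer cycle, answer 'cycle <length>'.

Answer: fixed 011

Derivation:
Step 0: 110
Step 1: G0=0(const) G1=G2=0 G2=G0|G2=1|0=1 -> 001
Step 2: G0=0(const) G1=G2=1 G2=G0|G2=0|1=1 -> 011
Step 3: G0=0(const) G1=G2=1 G2=G0|G2=0|1=1 -> 011
Fixed point reached at step 2: 011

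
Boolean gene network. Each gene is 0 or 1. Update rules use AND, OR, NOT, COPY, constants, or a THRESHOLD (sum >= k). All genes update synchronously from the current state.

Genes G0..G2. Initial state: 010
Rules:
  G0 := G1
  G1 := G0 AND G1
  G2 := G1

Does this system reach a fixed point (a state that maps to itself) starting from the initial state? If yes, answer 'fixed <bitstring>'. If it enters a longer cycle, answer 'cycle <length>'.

Answer: fixed 000

Derivation:
Step 0: 010
Step 1: G0=G1=1 G1=G0&G1=0&1=0 G2=G1=1 -> 101
Step 2: G0=G1=0 G1=G0&G1=1&0=0 G2=G1=0 -> 000
Step 3: G0=G1=0 G1=G0&G1=0&0=0 G2=G1=0 -> 000
Fixed point reached at step 2: 000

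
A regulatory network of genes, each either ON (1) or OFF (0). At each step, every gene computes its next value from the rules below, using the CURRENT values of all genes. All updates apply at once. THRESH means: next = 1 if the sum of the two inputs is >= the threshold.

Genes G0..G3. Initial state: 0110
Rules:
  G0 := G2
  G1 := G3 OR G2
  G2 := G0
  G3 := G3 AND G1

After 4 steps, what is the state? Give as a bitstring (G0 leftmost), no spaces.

Step 1: G0=G2=1 G1=G3|G2=0|1=1 G2=G0=0 G3=G3&G1=0&1=0 -> 1100
Step 2: G0=G2=0 G1=G3|G2=0|0=0 G2=G0=1 G3=G3&G1=0&1=0 -> 0010
Step 3: G0=G2=1 G1=G3|G2=0|1=1 G2=G0=0 G3=G3&G1=0&0=0 -> 1100
Step 4: G0=G2=0 G1=G3|G2=0|0=0 G2=G0=1 G3=G3&G1=0&1=0 -> 0010

0010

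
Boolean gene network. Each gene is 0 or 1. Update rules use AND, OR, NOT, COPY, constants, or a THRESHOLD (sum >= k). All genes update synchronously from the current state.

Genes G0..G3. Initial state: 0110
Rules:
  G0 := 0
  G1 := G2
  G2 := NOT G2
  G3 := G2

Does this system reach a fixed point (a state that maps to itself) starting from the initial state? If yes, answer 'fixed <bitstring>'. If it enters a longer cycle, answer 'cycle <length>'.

Answer: cycle 2

Derivation:
Step 0: 0110
Step 1: G0=0(const) G1=G2=1 G2=NOT G2=NOT 1=0 G3=G2=1 -> 0101
Step 2: G0=0(const) G1=G2=0 G2=NOT G2=NOT 0=1 G3=G2=0 -> 0010
Step 3: G0=0(const) G1=G2=1 G2=NOT G2=NOT 1=0 G3=G2=1 -> 0101
Cycle of length 2 starting at step 1 -> no fixed point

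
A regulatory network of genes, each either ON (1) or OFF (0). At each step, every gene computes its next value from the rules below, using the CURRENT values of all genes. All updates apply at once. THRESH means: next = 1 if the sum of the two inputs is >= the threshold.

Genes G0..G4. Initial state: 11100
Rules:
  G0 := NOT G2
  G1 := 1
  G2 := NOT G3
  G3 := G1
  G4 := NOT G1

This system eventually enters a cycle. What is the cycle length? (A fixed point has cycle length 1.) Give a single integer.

Answer: 1

Derivation:
Step 0: 11100
Step 1: G0=NOT G2=NOT 1=0 G1=1(const) G2=NOT G3=NOT 0=1 G3=G1=1 G4=NOT G1=NOT 1=0 -> 01110
Step 2: G0=NOT G2=NOT 1=0 G1=1(const) G2=NOT G3=NOT 1=0 G3=G1=1 G4=NOT G1=NOT 1=0 -> 01010
Step 3: G0=NOT G2=NOT 0=1 G1=1(const) G2=NOT G3=NOT 1=0 G3=G1=1 G4=NOT G1=NOT 1=0 -> 11010
Step 4: G0=NOT G2=NOT 0=1 G1=1(const) G2=NOT G3=NOT 1=0 G3=G1=1 G4=NOT G1=NOT 1=0 -> 11010
State from step 4 equals state from step 3 -> cycle length 1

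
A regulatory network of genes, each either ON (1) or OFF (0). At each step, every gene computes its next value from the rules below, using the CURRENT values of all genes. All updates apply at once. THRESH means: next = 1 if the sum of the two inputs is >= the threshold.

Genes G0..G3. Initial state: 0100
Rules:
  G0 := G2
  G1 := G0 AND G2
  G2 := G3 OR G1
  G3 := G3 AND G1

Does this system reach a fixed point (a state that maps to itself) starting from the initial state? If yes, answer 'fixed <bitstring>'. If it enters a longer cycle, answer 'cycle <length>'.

Step 0: 0100
Step 1: G0=G2=0 G1=G0&G2=0&0=0 G2=G3|G1=0|1=1 G3=G3&G1=0&1=0 -> 0010
Step 2: G0=G2=1 G1=G0&G2=0&1=0 G2=G3|G1=0|0=0 G3=G3&G1=0&0=0 -> 1000
Step 3: G0=G2=0 G1=G0&G2=1&0=0 G2=G3|G1=0|0=0 G3=G3&G1=0&0=0 -> 0000
Step 4: G0=G2=0 G1=G0&G2=0&0=0 G2=G3|G1=0|0=0 G3=G3&G1=0&0=0 -> 0000
Fixed point reached at step 3: 0000

Answer: fixed 0000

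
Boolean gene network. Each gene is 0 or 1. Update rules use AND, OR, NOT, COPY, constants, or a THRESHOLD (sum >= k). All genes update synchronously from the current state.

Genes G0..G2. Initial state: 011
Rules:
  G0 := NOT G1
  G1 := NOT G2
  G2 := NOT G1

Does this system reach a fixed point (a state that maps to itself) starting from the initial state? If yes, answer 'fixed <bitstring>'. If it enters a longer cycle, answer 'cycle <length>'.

Answer: cycle 2

Derivation:
Step 0: 011
Step 1: G0=NOT G1=NOT 1=0 G1=NOT G2=NOT 1=0 G2=NOT G1=NOT 1=0 -> 000
Step 2: G0=NOT G1=NOT 0=1 G1=NOT G2=NOT 0=1 G2=NOT G1=NOT 0=1 -> 111
Step 3: G0=NOT G1=NOT 1=0 G1=NOT G2=NOT 1=0 G2=NOT G1=NOT 1=0 -> 000
Cycle of length 2 starting at step 1 -> no fixed point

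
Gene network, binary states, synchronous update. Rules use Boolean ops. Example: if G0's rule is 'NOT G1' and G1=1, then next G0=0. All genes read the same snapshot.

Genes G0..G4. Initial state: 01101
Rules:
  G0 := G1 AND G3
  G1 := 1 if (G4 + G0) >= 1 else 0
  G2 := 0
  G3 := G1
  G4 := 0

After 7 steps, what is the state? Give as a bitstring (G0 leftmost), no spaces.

Step 1: G0=G1&G3=1&0=0 G1=(1+0>=1)=1 G2=0(const) G3=G1=1 G4=0(const) -> 01010
Step 2: G0=G1&G3=1&1=1 G1=(0+0>=1)=0 G2=0(const) G3=G1=1 G4=0(const) -> 10010
Step 3: G0=G1&G3=0&1=0 G1=(0+1>=1)=1 G2=0(const) G3=G1=0 G4=0(const) -> 01000
Step 4: G0=G1&G3=1&0=0 G1=(0+0>=1)=0 G2=0(const) G3=G1=1 G4=0(const) -> 00010
Step 5: G0=G1&G3=0&1=0 G1=(0+0>=1)=0 G2=0(const) G3=G1=0 G4=0(const) -> 00000
Step 6: G0=G1&G3=0&0=0 G1=(0+0>=1)=0 G2=0(const) G3=G1=0 G4=0(const) -> 00000
Step 7: G0=G1&G3=0&0=0 G1=(0+0>=1)=0 G2=0(const) G3=G1=0 G4=0(const) -> 00000

00000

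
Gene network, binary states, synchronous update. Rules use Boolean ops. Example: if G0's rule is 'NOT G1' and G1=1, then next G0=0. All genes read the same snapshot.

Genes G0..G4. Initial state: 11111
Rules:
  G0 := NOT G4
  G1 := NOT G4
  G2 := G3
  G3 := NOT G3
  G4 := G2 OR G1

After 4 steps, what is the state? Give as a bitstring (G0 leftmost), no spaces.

Step 1: G0=NOT G4=NOT 1=0 G1=NOT G4=NOT 1=0 G2=G3=1 G3=NOT G3=NOT 1=0 G4=G2|G1=1|1=1 -> 00101
Step 2: G0=NOT G4=NOT 1=0 G1=NOT G4=NOT 1=0 G2=G3=0 G3=NOT G3=NOT 0=1 G4=G2|G1=1|0=1 -> 00011
Step 3: G0=NOT G4=NOT 1=0 G1=NOT G4=NOT 1=0 G2=G3=1 G3=NOT G3=NOT 1=0 G4=G2|G1=0|0=0 -> 00100
Step 4: G0=NOT G4=NOT 0=1 G1=NOT G4=NOT 0=1 G2=G3=0 G3=NOT G3=NOT 0=1 G4=G2|G1=1|0=1 -> 11011

11011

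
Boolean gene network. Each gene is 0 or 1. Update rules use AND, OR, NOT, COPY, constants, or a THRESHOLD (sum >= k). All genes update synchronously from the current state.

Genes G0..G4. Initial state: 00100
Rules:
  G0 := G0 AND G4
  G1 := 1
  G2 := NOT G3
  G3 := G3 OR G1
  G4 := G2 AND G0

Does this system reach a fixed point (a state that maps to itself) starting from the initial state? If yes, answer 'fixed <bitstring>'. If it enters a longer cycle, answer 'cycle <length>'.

Answer: fixed 01010

Derivation:
Step 0: 00100
Step 1: G0=G0&G4=0&0=0 G1=1(const) G2=NOT G3=NOT 0=1 G3=G3|G1=0|0=0 G4=G2&G0=1&0=0 -> 01100
Step 2: G0=G0&G4=0&0=0 G1=1(const) G2=NOT G3=NOT 0=1 G3=G3|G1=0|1=1 G4=G2&G0=1&0=0 -> 01110
Step 3: G0=G0&G4=0&0=0 G1=1(const) G2=NOT G3=NOT 1=0 G3=G3|G1=1|1=1 G4=G2&G0=1&0=0 -> 01010
Step 4: G0=G0&G4=0&0=0 G1=1(const) G2=NOT G3=NOT 1=0 G3=G3|G1=1|1=1 G4=G2&G0=0&0=0 -> 01010
Fixed point reached at step 3: 01010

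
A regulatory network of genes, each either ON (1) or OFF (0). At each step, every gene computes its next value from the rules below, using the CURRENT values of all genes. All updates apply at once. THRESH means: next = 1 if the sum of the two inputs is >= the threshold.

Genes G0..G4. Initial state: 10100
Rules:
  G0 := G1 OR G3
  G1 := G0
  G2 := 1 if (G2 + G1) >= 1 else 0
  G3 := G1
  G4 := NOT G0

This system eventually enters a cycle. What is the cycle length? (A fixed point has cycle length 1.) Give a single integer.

Answer: 1

Derivation:
Step 0: 10100
Step 1: G0=G1|G3=0|0=0 G1=G0=1 G2=(1+0>=1)=1 G3=G1=0 G4=NOT G0=NOT 1=0 -> 01100
Step 2: G0=G1|G3=1|0=1 G1=G0=0 G2=(1+1>=1)=1 G3=G1=1 G4=NOT G0=NOT 0=1 -> 10111
Step 3: G0=G1|G3=0|1=1 G1=G0=1 G2=(1+0>=1)=1 G3=G1=0 G4=NOT G0=NOT 1=0 -> 11100
Step 4: G0=G1|G3=1|0=1 G1=G0=1 G2=(1+1>=1)=1 G3=G1=1 G4=NOT G0=NOT 1=0 -> 11110
Step 5: G0=G1|G3=1|1=1 G1=G0=1 G2=(1+1>=1)=1 G3=G1=1 G4=NOT G0=NOT 1=0 -> 11110
State from step 5 equals state from step 4 -> cycle length 1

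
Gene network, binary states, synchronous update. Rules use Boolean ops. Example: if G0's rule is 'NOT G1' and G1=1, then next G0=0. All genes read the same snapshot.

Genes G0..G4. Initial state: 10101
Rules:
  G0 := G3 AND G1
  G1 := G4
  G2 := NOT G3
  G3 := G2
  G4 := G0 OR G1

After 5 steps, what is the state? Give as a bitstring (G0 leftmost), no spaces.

Step 1: G0=G3&G1=0&0=0 G1=G4=1 G2=NOT G3=NOT 0=1 G3=G2=1 G4=G0|G1=1|0=1 -> 01111
Step 2: G0=G3&G1=1&1=1 G1=G4=1 G2=NOT G3=NOT 1=0 G3=G2=1 G4=G0|G1=0|1=1 -> 11011
Step 3: G0=G3&G1=1&1=1 G1=G4=1 G2=NOT G3=NOT 1=0 G3=G2=0 G4=G0|G1=1|1=1 -> 11001
Step 4: G0=G3&G1=0&1=0 G1=G4=1 G2=NOT G3=NOT 0=1 G3=G2=0 G4=G0|G1=1|1=1 -> 01101
Step 5: G0=G3&G1=0&1=0 G1=G4=1 G2=NOT G3=NOT 0=1 G3=G2=1 G4=G0|G1=0|1=1 -> 01111

01111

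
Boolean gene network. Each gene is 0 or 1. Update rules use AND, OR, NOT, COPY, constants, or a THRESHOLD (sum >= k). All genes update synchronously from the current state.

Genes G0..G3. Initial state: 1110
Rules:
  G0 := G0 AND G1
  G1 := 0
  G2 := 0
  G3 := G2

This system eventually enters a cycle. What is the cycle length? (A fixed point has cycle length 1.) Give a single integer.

Step 0: 1110
Step 1: G0=G0&G1=1&1=1 G1=0(const) G2=0(const) G3=G2=1 -> 1001
Step 2: G0=G0&G1=1&0=0 G1=0(const) G2=0(const) G3=G2=0 -> 0000
Step 3: G0=G0&G1=0&0=0 G1=0(const) G2=0(const) G3=G2=0 -> 0000
State from step 3 equals state from step 2 -> cycle length 1

Answer: 1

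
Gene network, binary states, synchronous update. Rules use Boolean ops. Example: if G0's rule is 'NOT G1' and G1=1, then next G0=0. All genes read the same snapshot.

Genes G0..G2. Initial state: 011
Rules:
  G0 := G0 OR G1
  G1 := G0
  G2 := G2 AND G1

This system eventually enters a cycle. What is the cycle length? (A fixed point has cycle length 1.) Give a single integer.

Answer: 1

Derivation:
Step 0: 011
Step 1: G0=G0|G1=0|1=1 G1=G0=0 G2=G2&G1=1&1=1 -> 101
Step 2: G0=G0|G1=1|0=1 G1=G0=1 G2=G2&G1=1&0=0 -> 110
Step 3: G0=G0|G1=1|1=1 G1=G0=1 G2=G2&G1=0&1=0 -> 110
State from step 3 equals state from step 2 -> cycle length 1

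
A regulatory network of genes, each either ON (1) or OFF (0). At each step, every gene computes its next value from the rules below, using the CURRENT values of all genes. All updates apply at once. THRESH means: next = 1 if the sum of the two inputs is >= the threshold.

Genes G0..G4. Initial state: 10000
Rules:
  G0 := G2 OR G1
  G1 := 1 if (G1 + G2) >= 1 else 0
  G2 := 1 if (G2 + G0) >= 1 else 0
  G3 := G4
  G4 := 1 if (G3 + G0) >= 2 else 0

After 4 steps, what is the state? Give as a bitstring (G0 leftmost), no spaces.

Step 1: G0=G2|G1=0|0=0 G1=(0+0>=1)=0 G2=(0+1>=1)=1 G3=G4=0 G4=(0+1>=2)=0 -> 00100
Step 2: G0=G2|G1=1|0=1 G1=(0+1>=1)=1 G2=(1+0>=1)=1 G3=G4=0 G4=(0+0>=2)=0 -> 11100
Step 3: G0=G2|G1=1|1=1 G1=(1+1>=1)=1 G2=(1+1>=1)=1 G3=G4=0 G4=(0+1>=2)=0 -> 11100
Step 4: G0=G2|G1=1|1=1 G1=(1+1>=1)=1 G2=(1+1>=1)=1 G3=G4=0 G4=(0+1>=2)=0 -> 11100

11100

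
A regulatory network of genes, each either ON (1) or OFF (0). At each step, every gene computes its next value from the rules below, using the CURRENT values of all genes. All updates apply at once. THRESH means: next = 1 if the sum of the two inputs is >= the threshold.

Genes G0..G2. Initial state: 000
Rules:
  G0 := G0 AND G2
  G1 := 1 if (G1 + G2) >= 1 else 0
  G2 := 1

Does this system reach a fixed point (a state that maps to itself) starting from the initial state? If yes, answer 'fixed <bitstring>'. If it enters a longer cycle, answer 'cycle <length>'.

Answer: fixed 011

Derivation:
Step 0: 000
Step 1: G0=G0&G2=0&0=0 G1=(0+0>=1)=0 G2=1(const) -> 001
Step 2: G0=G0&G2=0&1=0 G1=(0+1>=1)=1 G2=1(const) -> 011
Step 3: G0=G0&G2=0&1=0 G1=(1+1>=1)=1 G2=1(const) -> 011
Fixed point reached at step 2: 011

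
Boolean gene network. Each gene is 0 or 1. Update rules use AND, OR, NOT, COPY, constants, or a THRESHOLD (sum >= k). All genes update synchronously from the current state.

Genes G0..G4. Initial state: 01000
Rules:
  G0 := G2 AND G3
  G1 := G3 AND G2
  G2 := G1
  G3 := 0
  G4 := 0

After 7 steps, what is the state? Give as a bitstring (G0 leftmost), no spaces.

Step 1: G0=G2&G3=0&0=0 G1=G3&G2=0&0=0 G2=G1=1 G3=0(const) G4=0(const) -> 00100
Step 2: G0=G2&G3=1&0=0 G1=G3&G2=0&1=0 G2=G1=0 G3=0(const) G4=0(const) -> 00000
Step 3: G0=G2&G3=0&0=0 G1=G3&G2=0&0=0 G2=G1=0 G3=0(const) G4=0(const) -> 00000
Step 4: G0=G2&G3=0&0=0 G1=G3&G2=0&0=0 G2=G1=0 G3=0(const) G4=0(const) -> 00000
Step 5: G0=G2&G3=0&0=0 G1=G3&G2=0&0=0 G2=G1=0 G3=0(const) G4=0(const) -> 00000
Step 6: G0=G2&G3=0&0=0 G1=G3&G2=0&0=0 G2=G1=0 G3=0(const) G4=0(const) -> 00000
Step 7: G0=G2&G3=0&0=0 G1=G3&G2=0&0=0 G2=G1=0 G3=0(const) G4=0(const) -> 00000

00000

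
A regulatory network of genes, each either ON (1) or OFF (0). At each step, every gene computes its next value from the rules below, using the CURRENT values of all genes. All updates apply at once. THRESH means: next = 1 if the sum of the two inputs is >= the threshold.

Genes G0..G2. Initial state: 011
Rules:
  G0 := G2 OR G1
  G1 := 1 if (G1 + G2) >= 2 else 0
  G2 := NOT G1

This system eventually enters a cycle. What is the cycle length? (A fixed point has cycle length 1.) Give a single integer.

Answer: 1

Derivation:
Step 0: 011
Step 1: G0=G2|G1=1|1=1 G1=(1+1>=2)=1 G2=NOT G1=NOT 1=0 -> 110
Step 2: G0=G2|G1=0|1=1 G1=(1+0>=2)=0 G2=NOT G1=NOT 1=0 -> 100
Step 3: G0=G2|G1=0|0=0 G1=(0+0>=2)=0 G2=NOT G1=NOT 0=1 -> 001
Step 4: G0=G2|G1=1|0=1 G1=(0+1>=2)=0 G2=NOT G1=NOT 0=1 -> 101
Step 5: G0=G2|G1=1|0=1 G1=(0+1>=2)=0 G2=NOT G1=NOT 0=1 -> 101
State from step 5 equals state from step 4 -> cycle length 1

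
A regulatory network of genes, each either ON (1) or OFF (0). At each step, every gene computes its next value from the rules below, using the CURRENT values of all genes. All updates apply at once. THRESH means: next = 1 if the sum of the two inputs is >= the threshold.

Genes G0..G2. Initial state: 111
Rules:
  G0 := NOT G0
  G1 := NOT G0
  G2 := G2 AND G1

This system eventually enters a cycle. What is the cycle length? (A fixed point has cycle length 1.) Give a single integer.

Step 0: 111
Step 1: G0=NOT G0=NOT 1=0 G1=NOT G0=NOT 1=0 G2=G2&G1=1&1=1 -> 001
Step 2: G0=NOT G0=NOT 0=1 G1=NOT G0=NOT 0=1 G2=G2&G1=1&0=0 -> 110
Step 3: G0=NOT G0=NOT 1=0 G1=NOT G0=NOT 1=0 G2=G2&G1=0&1=0 -> 000
Step 4: G0=NOT G0=NOT 0=1 G1=NOT G0=NOT 0=1 G2=G2&G1=0&0=0 -> 110
State from step 4 equals state from step 2 -> cycle length 2

Answer: 2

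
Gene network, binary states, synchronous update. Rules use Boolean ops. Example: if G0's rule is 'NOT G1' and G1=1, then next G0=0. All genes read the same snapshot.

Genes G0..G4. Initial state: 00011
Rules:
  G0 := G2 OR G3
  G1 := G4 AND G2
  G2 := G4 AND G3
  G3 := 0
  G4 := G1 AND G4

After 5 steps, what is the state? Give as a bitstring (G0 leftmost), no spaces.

Step 1: G0=G2|G3=0|1=1 G1=G4&G2=1&0=0 G2=G4&G3=1&1=1 G3=0(const) G4=G1&G4=0&1=0 -> 10100
Step 2: G0=G2|G3=1|0=1 G1=G4&G2=0&1=0 G2=G4&G3=0&0=0 G3=0(const) G4=G1&G4=0&0=0 -> 10000
Step 3: G0=G2|G3=0|0=0 G1=G4&G2=0&0=0 G2=G4&G3=0&0=0 G3=0(const) G4=G1&G4=0&0=0 -> 00000
Step 4: G0=G2|G3=0|0=0 G1=G4&G2=0&0=0 G2=G4&G3=0&0=0 G3=0(const) G4=G1&G4=0&0=0 -> 00000
Step 5: G0=G2|G3=0|0=0 G1=G4&G2=0&0=0 G2=G4&G3=0&0=0 G3=0(const) G4=G1&G4=0&0=0 -> 00000

00000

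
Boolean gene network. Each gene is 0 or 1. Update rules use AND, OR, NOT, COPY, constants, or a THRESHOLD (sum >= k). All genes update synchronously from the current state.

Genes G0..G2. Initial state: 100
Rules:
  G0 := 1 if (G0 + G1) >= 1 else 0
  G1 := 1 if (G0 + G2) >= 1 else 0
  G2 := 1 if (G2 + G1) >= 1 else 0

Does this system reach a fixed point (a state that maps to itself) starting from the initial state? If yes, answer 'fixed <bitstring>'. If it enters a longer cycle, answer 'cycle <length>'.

Answer: fixed 111

Derivation:
Step 0: 100
Step 1: G0=(1+0>=1)=1 G1=(1+0>=1)=1 G2=(0+0>=1)=0 -> 110
Step 2: G0=(1+1>=1)=1 G1=(1+0>=1)=1 G2=(0+1>=1)=1 -> 111
Step 3: G0=(1+1>=1)=1 G1=(1+1>=1)=1 G2=(1+1>=1)=1 -> 111
Fixed point reached at step 2: 111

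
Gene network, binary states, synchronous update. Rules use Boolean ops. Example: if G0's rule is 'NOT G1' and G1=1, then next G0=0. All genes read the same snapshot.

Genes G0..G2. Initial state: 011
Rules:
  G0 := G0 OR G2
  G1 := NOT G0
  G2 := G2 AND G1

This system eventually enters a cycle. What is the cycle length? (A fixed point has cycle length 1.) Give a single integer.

Step 0: 011
Step 1: G0=G0|G2=0|1=1 G1=NOT G0=NOT 0=1 G2=G2&G1=1&1=1 -> 111
Step 2: G0=G0|G2=1|1=1 G1=NOT G0=NOT 1=0 G2=G2&G1=1&1=1 -> 101
Step 3: G0=G0|G2=1|1=1 G1=NOT G0=NOT 1=0 G2=G2&G1=1&0=0 -> 100
Step 4: G0=G0|G2=1|0=1 G1=NOT G0=NOT 1=0 G2=G2&G1=0&0=0 -> 100
State from step 4 equals state from step 3 -> cycle length 1

Answer: 1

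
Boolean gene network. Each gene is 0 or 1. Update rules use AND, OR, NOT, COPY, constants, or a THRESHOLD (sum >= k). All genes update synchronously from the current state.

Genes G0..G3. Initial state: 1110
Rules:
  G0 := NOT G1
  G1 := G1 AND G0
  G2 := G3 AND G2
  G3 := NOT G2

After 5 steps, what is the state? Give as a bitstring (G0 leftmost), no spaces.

Step 1: G0=NOT G1=NOT 1=0 G1=G1&G0=1&1=1 G2=G3&G2=0&1=0 G3=NOT G2=NOT 1=0 -> 0100
Step 2: G0=NOT G1=NOT 1=0 G1=G1&G0=1&0=0 G2=G3&G2=0&0=0 G3=NOT G2=NOT 0=1 -> 0001
Step 3: G0=NOT G1=NOT 0=1 G1=G1&G0=0&0=0 G2=G3&G2=1&0=0 G3=NOT G2=NOT 0=1 -> 1001
Step 4: G0=NOT G1=NOT 0=1 G1=G1&G0=0&1=0 G2=G3&G2=1&0=0 G3=NOT G2=NOT 0=1 -> 1001
Step 5: G0=NOT G1=NOT 0=1 G1=G1&G0=0&1=0 G2=G3&G2=1&0=0 G3=NOT G2=NOT 0=1 -> 1001

1001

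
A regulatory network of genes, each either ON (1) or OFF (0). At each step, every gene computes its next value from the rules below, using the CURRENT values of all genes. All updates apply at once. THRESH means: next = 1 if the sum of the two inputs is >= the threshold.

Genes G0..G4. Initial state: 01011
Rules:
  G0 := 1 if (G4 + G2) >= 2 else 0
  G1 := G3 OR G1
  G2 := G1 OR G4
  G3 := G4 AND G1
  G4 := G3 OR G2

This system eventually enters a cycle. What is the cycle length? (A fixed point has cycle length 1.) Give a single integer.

Answer: 1

Derivation:
Step 0: 01011
Step 1: G0=(1+0>=2)=0 G1=G3|G1=1|1=1 G2=G1|G4=1|1=1 G3=G4&G1=1&1=1 G4=G3|G2=1|0=1 -> 01111
Step 2: G0=(1+1>=2)=1 G1=G3|G1=1|1=1 G2=G1|G4=1|1=1 G3=G4&G1=1&1=1 G4=G3|G2=1|1=1 -> 11111
Step 3: G0=(1+1>=2)=1 G1=G3|G1=1|1=1 G2=G1|G4=1|1=1 G3=G4&G1=1&1=1 G4=G3|G2=1|1=1 -> 11111
State from step 3 equals state from step 2 -> cycle length 1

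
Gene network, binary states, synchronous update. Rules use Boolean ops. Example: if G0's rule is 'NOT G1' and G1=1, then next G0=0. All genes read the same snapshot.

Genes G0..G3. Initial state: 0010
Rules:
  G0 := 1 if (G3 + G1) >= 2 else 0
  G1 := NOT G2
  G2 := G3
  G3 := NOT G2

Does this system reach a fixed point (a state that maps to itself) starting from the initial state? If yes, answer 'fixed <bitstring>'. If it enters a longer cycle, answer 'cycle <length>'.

Step 0: 0010
Step 1: G0=(0+0>=2)=0 G1=NOT G2=NOT 1=0 G2=G3=0 G3=NOT G2=NOT 1=0 -> 0000
Step 2: G0=(0+0>=2)=0 G1=NOT G2=NOT 0=1 G2=G3=0 G3=NOT G2=NOT 0=1 -> 0101
Step 3: G0=(1+1>=2)=1 G1=NOT G2=NOT 0=1 G2=G3=1 G3=NOT G2=NOT 0=1 -> 1111
Step 4: G0=(1+1>=2)=1 G1=NOT G2=NOT 1=0 G2=G3=1 G3=NOT G2=NOT 1=0 -> 1010
Step 5: G0=(0+0>=2)=0 G1=NOT G2=NOT 1=0 G2=G3=0 G3=NOT G2=NOT 1=0 -> 0000
Cycle of length 4 starting at step 1 -> no fixed point

Answer: cycle 4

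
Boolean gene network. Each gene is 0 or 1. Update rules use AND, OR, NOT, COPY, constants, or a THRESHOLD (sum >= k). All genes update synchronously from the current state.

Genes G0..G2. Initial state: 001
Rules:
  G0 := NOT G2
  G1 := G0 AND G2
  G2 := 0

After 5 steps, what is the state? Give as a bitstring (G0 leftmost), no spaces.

Step 1: G0=NOT G2=NOT 1=0 G1=G0&G2=0&1=0 G2=0(const) -> 000
Step 2: G0=NOT G2=NOT 0=1 G1=G0&G2=0&0=0 G2=0(const) -> 100
Step 3: G0=NOT G2=NOT 0=1 G1=G0&G2=1&0=0 G2=0(const) -> 100
Step 4: G0=NOT G2=NOT 0=1 G1=G0&G2=1&0=0 G2=0(const) -> 100
Step 5: G0=NOT G2=NOT 0=1 G1=G0&G2=1&0=0 G2=0(const) -> 100

100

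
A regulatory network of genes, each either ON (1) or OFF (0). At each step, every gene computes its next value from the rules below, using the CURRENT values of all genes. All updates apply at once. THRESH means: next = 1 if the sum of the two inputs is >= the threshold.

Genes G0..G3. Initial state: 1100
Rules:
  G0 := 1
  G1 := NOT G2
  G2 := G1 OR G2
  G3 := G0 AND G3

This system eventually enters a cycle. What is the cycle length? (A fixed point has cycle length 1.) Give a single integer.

Step 0: 1100
Step 1: G0=1(const) G1=NOT G2=NOT 0=1 G2=G1|G2=1|0=1 G3=G0&G3=1&0=0 -> 1110
Step 2: G0=1(const) G1=NOT G2=NOT 1=0 G2=G1|G2=1|1=1 G3=G0&G3=1&0=0 -> 1010
Step 3: G0=1(const) G1=NOT G2=NOT 1=0 G2=G1|G2=0|1=1 G3=G0&G3=1&0=0 -> 1010
State from step 3 equals state from step 2 -> cycle length 1

Answer: 1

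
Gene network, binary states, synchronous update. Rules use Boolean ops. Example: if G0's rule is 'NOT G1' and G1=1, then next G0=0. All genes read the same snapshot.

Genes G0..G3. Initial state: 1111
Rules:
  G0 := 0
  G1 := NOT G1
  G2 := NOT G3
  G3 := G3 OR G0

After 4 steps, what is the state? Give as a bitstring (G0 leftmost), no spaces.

Step 1: G0=0(const) G1=NOT G1=NOT 1=0 G2=NOT G3=NOT 1=0 G3=G3|G0=1|1=1 -> 0001
Step 2: G0=0(const) G1=NOT G1=NOT 0=1 G2=NOT G3=NOT 1=0 G3=G3|G0=1|0=1 -> 0101
Step 3: G0=0(const) G1=NOT G1=NOT 1=0 G2=NOT G3=NOT 1=0 G3=G3|G0=1|0=1 -> 0001
Step 4: G0=0(const) G1=NOT G1=NOT 0=1 G2=NOT G3=NOT 1=0 G3=G3|G0=1|0=1 -> 0101

0101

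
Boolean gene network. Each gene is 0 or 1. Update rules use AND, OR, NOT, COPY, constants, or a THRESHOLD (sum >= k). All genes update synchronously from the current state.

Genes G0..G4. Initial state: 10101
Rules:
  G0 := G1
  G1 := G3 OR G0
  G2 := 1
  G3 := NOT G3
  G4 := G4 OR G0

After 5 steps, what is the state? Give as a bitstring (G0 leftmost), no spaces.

Step 1: G0=G1=0 G1=G3|G0=0|1=1 G2=1(const) G3=NOT G3=NOT 0=1 G4=G4|G0=1|1=1 -> 01111
Step 2: G0=G1=1 G1=G3|G0=1|0=1 G2=1(const) G3=NOT G3=NOT 1=0 G4=G4|G0=1|0=1 -> 11101
Step 3: G0=G1=1 G1=G3|G0=0|1=1 G2=1(const) G3=NOT G3=NOT 0=1 G4=G4|G0=1|1=1 -> 11111
Step 4: G0=G1=1 G1=G3|G0=1|1=1 G2=1(const) G3=NOT G3=NOT 1=0 G4=G4|G0=1|1=1 -> 11101
Step 5: G0=G1=1 G1=G3|G0=0|1=1 G2=1(const) G3=NOT G3=NOT 0=1 G4=G4|G0=1|1=1 -> 11111

11111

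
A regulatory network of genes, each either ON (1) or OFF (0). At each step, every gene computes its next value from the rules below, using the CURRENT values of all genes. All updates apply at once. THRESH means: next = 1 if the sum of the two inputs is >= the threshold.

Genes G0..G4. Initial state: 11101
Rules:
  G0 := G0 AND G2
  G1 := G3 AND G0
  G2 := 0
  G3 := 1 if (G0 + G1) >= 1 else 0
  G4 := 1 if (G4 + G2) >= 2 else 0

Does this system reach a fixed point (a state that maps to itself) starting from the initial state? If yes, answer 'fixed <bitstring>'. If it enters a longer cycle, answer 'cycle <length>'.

Step 0: 11101
Step 1: G0=G0&G2=1&1=1 G1=G3&G0=0&1=0 G2=0(const) G3=(1+1>=1)=1 G4=(1+1>=2)=1 -> 10011
Step 2: G0=G0&G2=1&0=0 G1=G3&G0=1&1=1 G2=0(const) G3=(1+0>=1)=1 G4=(1+0>=2)=0 -> 01010
Step 3: G0=G0&G2=0&0=0 G1=G3&G0=1&0=0 G2=0(const) G3=(0+1>=1)=1 G4=(0+0>=2)=0 -> 00010
Step 4: G0=G0&G2=0&0=0 G1=G3&G0=1&0=0 G2=0(const) G3=(0+0>=1)=0 G4=(0+0>=2)=0 -> 00000
Step 5: G0=G0&G2=0&0=0 G1=G3&G0=0&0=0 G2=0(const) G3=(0+0>=1)=0 G4=(0+0>=2)=0 -> 00000
Fixed point reached at step 4: 00000

Answer: fixed 00000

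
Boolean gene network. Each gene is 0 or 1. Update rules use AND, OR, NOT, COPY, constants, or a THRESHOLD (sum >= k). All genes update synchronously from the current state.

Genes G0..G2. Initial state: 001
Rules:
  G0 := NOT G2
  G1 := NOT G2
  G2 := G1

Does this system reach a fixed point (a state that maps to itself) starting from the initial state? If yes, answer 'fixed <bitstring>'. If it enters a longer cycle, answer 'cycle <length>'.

Step 0: 001
Step 1: G0=NOT G2=NOT 1=0 G1=NOT G2=NOT 1=0 G2=G1=0 -> 000
Step 2: G0=NOT G2=NOT 0=1 G1=NOT G2=NOT 0=1 G2=G1=0 -> 110
Step 3: G0=NOT G2=NOT 0=1 G1=NOT G2=NOT 0=1 G2=G1=1 -> 111
Step 4: G0=NOT G2=NOT 1=0 G1=NOT G2=NOT 1=0 G2=G1=1 -> 001
Cycle of length 4 starting at step 0 -> no fixed point

Answer: cycle 4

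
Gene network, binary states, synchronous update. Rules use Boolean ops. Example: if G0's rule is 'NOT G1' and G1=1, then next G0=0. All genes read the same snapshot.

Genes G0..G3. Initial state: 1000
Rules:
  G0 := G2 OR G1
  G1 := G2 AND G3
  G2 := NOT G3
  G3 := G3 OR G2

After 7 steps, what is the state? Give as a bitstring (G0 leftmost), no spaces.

Step 1: G0=G2|G1=0|0=0 G1=G2&G3=0&0=0 G2=NOT G3=NOT 0=1 G3=G3|G2=0|0=0 -> 0010
Step 2: G0=G2|G1=1|0=1 G1=G2&G3=1&0=0 G2=NOT G3=NOT 0=1 G3=G3|G2=0|1=1 -> 1011
Step 3: G0=G2|G1=1|0=1 G1=G2&G3=1&1=1 G2=NOT G3=NOT 1=0 G3=G3|G2=1|1=1 -> 1101
Step 4: G0=G2|G1=0|1=1 G1=G2&G3=0&1=0 G2=NOT G3=NOT 1=0 G3=G3|G2=1|0=1 -> 1001
Step 5: G0=G2|G1=0|0=0 G1=G2&G3=0&1=0 G2=NOT G3=NOT 1=0 G3=G3|G2=1|0=1 -> 0001
Step 6: G0=G2|G1=0|0=0 G1=G2&G3=0&1=0 G2=NOT G3=NOT 1=0 G3=G3|G2=1|0=1 -> 0001
Step 7: G0=G2|G1=0|0=0 G1=G2&G3=0&1=0 G2=NOT G3=NOT 1=0 G3=G3|G2=1|0=1 -> 0001

0001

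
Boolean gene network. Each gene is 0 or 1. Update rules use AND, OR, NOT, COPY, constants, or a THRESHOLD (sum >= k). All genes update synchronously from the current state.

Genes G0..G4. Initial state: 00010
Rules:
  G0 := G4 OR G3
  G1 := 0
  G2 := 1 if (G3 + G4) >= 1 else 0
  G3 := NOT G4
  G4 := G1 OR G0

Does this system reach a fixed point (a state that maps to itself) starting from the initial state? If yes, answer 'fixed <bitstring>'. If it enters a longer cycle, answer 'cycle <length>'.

Step 0: 00010
Step 1: G0=G4|G3=0|1=1 G1=0(const) G2=(1+0>=1)=1 G3=NOT G4=NOT 0=1 G4=G1|G0=0|0=0 -> 10110
Step 2: G0=G4|G3=0|1=1 G1=0(const) G2=(1+0>=1)=1 G3=NOT G4=NOT 0=1 G4=G1|G0=0|1=1 -> 10111
Step 3: G0=G4|G3=1|1=1 G1=0(const) G2=(1+1>=1)=1 G3=NOT G4=NOT 1=0 G4=G1|G0=0|1=1 -> 10101
Step 4: G0=G4|G3=1|0=1 G1=0(const) G2=(0+1>=1)=1 G3=NOT G4=NOT 1=0 G4=G1|G0=0|1=1 -> 10101
Fixed point reached at step 3: 10101

Answer: fixed 10101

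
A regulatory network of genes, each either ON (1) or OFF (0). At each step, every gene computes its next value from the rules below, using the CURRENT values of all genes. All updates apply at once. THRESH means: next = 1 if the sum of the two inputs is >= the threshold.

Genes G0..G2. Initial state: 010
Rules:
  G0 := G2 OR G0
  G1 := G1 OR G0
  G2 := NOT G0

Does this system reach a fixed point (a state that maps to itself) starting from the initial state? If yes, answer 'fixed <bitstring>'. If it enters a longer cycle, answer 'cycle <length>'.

Answer: fixed 110

Derivation:
Step 0: 010
Step 1: G0=G2|G0=0|0=0 G1=G1|G0=1|0=1 G2=NOT G0=NOT 0=1 -> 011
Step 2: G0=G2|G0=1|0=1 G1=G1|G0=1|0=1 G2=NOT G0=NOT 0=1 -> 111
Step 3: G0=G2|G0=1|1=1 G1=G1|G0=1|1=1 G2=NOT G0=NOT 1=0 -> 110
Step 4: G0=G2|G0=0|1=1 G1=G1|G0=1|1=1 G2=NOT G0=NOT 1=0 -> 110
Fixed point reached at step 3: 110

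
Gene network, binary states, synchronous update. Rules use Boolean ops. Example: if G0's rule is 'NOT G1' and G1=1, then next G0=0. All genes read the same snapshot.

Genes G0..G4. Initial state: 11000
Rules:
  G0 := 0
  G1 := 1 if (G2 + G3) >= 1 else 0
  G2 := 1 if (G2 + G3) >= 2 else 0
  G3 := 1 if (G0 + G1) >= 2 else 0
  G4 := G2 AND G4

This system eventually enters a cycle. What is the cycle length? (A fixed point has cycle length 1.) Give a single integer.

Answer: 1

Derivation:
Step 0: 11000
Step 1: G0=0(const) G1=(0+0>=1)=0 G2=(0+0>=2)=0 G3=(1+1>=2)=1 G4=G2&G4=0&0=0 -> 00010
Step 2: G0=0(const) G1=(0+1>=1)=1 G2=(0+1>=2)=0 G3=(0+0>=2)=0 G4=G2&G4=0&0=0 -> 01000
Step 3: G0=0(const) G1=(0+0>=1)=0 G2=(0+0>=2)=0 G3=(0+1>=2)=0 G4=G2&G4=0&0=0 -> 00000
Step 4: G0=0(const) G1=(0+0>=1)=0 G2=(0+0>=2)=0 G3=(0+0>=2)=0 G4=G2&G4=0&0=0 -> 00000
State from step 4 equals state from step 3 -> cycle length 1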